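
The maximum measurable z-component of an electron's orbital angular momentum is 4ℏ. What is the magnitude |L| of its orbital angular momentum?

|L| = 2√5 ℏ ≈ 4.472ℏ

Since max m_l = l, l = 4.
|L| = ℏ√(l(l+1)) = 2√5 ℏ.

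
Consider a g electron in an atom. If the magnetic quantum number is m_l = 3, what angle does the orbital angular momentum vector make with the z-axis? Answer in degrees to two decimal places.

θ ≈ 47.87°

For a g orbital, l = 4.
|L|² = l(l+1)ℏ² = 20ℏ², so |L| = 2√5 ℏ.
L_z = m_l ℏ = 3ℏ.
cos θ = L_z/|L| = 3/√20, so θ ≈ 47.87°.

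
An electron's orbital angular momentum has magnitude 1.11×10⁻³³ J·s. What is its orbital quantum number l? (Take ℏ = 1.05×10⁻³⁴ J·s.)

l = 10

In units of ℏ, |L| ≈ 10.571.
(|L|/ℏ)² = l(l+1) ≈ 111.76 ⇒ l = 10.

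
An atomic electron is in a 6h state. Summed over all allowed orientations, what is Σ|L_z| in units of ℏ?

Σ|L_z| = 30 ℏ

The 6h subshell has l = 5.
m_l ∈ {-5, -4, -3, -2, -1, 0, 1, 2, 3, 4, 5}.
Σ|m_l| = 2·5(5+1)/2 = 30.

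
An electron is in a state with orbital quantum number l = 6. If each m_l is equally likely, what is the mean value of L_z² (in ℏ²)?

m_l runs from −6 to 6, i.e. {-6, -5, -4, -3, -2, -1, 0, 1, 2, 3, 4, 5, 6}.
Average of L_z² over 13 states: 182/13 ℏ² = 14 ℏ².

⟨L_z²⟩ = 14 ℏ²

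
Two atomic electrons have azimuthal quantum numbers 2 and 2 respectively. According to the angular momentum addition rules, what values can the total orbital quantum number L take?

L = 0, 1, 2, 3, 4

Angular momentum addition gives L = |l₁ − l₂|, …, l₁ + l₂.
So L can be 0, 1, 2, 3, 4.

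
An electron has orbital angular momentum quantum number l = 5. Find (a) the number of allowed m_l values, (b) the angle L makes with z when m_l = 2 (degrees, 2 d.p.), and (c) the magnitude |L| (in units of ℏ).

There are 2l+1 = 11 values of m_l.
For m_l = 2: cos θ = 2/√30, θ ≈ 68.58°.
|L| = ℏ√(5·6) = √30 ℏ ≈ 5.477ℏ.

11 values; θ(m_l=2) ≈ 68.58°; |L| = √30 ℏ ≈ 5.477ℏ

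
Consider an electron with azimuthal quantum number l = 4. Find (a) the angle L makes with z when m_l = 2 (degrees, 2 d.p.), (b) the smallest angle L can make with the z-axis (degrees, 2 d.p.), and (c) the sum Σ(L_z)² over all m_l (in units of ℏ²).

θ(m_l=2) ≈ 63.43°; θ_min ≈ 26.57°; Σ(L_z)² = 60 ℏ²

For m_l = 2: cos θ = 2/√20, θ ≈ 63.43°.
cos θ_min = 4/√20, so θ_min ≈ 26.57°.
Σ m_l² = 60, so Σ(L_z)² = 60 ℏ².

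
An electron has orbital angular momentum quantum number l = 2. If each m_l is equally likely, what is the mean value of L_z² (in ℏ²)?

⟨L_z²⟩ = 2 ℏ²

The allowed m_l values are -2, -1, 0, 1, 2.
⟨L_z²⟩ = ℏ²·l(l+1)/3 = 2ℏ².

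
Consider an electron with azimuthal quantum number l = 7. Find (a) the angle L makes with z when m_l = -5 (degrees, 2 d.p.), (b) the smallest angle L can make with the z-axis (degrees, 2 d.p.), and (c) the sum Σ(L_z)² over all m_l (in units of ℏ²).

For m_l = -5: cos θ = -5/√56, θ ≈ 131.92°.
cos θ_min = 7/√56, so θ_min ≈ 20.70°.
Σ m_l² = 280, so Σ(L_z)² = 280 ℏ².

θ(m_l=-5) ≈ 131.92°; θ_min ≈ 20.70°; Σ(L_z)² = 280 ℏ²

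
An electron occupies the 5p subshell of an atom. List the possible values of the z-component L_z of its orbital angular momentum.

5p means n = 5, l = 1.
L_z = m_l ℏ with m_l ranging from −l to +l in integer steps.
For l = 1: m_l ∈ {-1, 0, 1}.

L_z ∈ {−ℏ, 0, ℏ}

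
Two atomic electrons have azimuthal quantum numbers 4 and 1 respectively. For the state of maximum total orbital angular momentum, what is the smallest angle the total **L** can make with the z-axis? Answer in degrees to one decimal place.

θ_min ≈ 24.1°

By the triangle rule, |l₁ − l₂| ≤ L ≤ l₁ + l₂.
L ∈ {3, 4, 5}.
The maximum is L = 5, with |L_tot| = ℏ√(5·6) = √30 ℏ.
The minimum angle with z is arccos(5/√30) ≈ 24.1°.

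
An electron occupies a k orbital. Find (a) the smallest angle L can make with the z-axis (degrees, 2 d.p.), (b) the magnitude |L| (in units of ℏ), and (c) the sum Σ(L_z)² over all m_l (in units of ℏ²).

θ_min ≈ 20.70°; |L| = 2√14 ℏ ≈ 7.483ℏ; Σ(L_z)² = 280 ℏ²

The letter k corresponds to l = 7.
cos θ_min = 7/√56, so θ_min ≈ 20.70°.
|L| = ℏ√(7·8) = 2√14 ℏ ≈ 7.483ℏ.
Σ m_l² = 280, so Σ(L_z)² = 280 ℏ².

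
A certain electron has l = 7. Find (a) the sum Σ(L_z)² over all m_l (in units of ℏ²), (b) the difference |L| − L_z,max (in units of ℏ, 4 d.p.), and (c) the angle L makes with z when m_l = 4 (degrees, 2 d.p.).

Σ(L_z)² = 280 ℏ²; |L|−L_z,max ≈ 0.4833ℏ; θ(m_l=4) ≈ 57.69°

Σ m_l² = 280, so Σ(L_z)² = 280 ℏ².
|L| − L_z,max = (2√14 − 7)ℏ ≈ 0.4833ℏ.
For m_l = 4: cos θ = 4/√56, θ ≈ 57.69°.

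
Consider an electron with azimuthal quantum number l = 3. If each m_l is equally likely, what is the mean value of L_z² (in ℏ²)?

⟨L_z²⟩ = 4 ℏ²

m_l runs from −3 to 3, i.e. {-3, -2, -1, 0, 1, 2, 3}.
Average of L_z² over 7 states: 28/7 ℏ² = 4 ℏ².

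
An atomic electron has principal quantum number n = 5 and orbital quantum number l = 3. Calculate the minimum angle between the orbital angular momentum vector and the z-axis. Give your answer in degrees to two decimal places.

θ_min ≈ 30.00°

|L|² = l(l+1)ℏ² = 12ℏ², so |L| = 2√3 ℏ.
The smallest angle corresponds to the largest L_z, i.e. m_l = l = 3, giving L_z = 3ℏ.
cos θ_min = 3/√12, so θ_min ≈ 30.00°.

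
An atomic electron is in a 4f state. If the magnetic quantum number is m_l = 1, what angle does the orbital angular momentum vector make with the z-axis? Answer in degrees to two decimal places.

The 4f subshell has l = 3.
|L| = √(l(l+1)) ℏ = 2√3 ℏ.
L_z = m_l ℏ = 1ℏ.
cos θ = L_z/|L| = 1/√12, so θ ≈ 73.22°.

θ ≈ 73.22°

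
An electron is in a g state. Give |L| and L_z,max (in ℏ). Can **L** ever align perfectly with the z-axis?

No: L_z,max = 4ℏ < |L| = 2√5 ℏ ≈ 4.472ℏ

For a g orbital, l = 4.
|L| = 2√5 ℏ ≈ 4.4721ℏ, while L_z,max = lℏ = 4ℏ.
Since |L| > L_z,max, the vector can never point exactly along z; the closest it comes is θ_min = arccos(4/√20) ≈ 26.6°.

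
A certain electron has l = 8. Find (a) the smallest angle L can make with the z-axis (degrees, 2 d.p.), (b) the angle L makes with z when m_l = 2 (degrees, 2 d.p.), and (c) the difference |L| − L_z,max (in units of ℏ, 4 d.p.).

cos θ_min = 8/√72, so θ_min ≈ 19.47°.
For m_l = 2: cos θ = 2/√72, θ ≈ 76.37°.
|L| − L_z,max = (6√2 − 8)ℏ ≈ 0.4853ℏ.

θ_min ≈ 19.47°; θ(m_l=2) ≈ 76.37°; |L|−L_z,max ≈ 0.4853ℏ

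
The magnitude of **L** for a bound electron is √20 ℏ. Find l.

l = 4

Since |L|² = l(l+1)ℏ², l(l+1) = 20.
l² + l − 20 = 0 ⇒ l = 4.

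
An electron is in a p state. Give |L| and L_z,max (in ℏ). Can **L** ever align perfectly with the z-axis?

No: L_z,max = 1ℏ < |L| = √2 ℏ ≈ 1.414ℏ

A p state has l = 1.
|L| = √2 ℏ ≈ 1.4142ℏ, while L_z,max = lℏ = 1ℏ.
Since |L| > L_z,max, the vector can never point exactly along z; the closest it comes is θ_min = arccos(1/√2) ≈ 45.0°.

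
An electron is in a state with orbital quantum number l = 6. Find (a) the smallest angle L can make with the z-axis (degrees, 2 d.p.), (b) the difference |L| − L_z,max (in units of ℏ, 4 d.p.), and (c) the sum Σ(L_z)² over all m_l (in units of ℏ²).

cos θ_min = 6/√42, so θ_min ≈ 22.21°.
|L| − L_z,max = (√42 − 6)ℏ ≈ 0.4807ℏ.
Σ m_l² = 182, so Σ(L_z)² = 182 ℏ².

θ_min ≈ 22.21°; |L|−L_z,max ≈ 0.4807ℏ; Σ(L_z)² = 182 ℏ²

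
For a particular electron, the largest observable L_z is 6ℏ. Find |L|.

|L| = √42 ℏ ≈ 6.481ℏ

The maximum L_z equals lℏ, giving l = 6.
|L| = ℏ√(l(l+1)) = √42 ℏ.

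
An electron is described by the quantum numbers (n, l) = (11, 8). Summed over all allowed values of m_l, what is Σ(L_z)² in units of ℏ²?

The allowed m_l values are -8, -7, -6, -5, -4, -3, -2, -1, 0, 1, 2, 3, 4, 5, 6, 7, 8.
Σ m_l² = 2·(1 + 4 + 9 + 16 + 25 + 36 + 49 + 64) = 408.

Σ(L_z)² = 408 ℏ²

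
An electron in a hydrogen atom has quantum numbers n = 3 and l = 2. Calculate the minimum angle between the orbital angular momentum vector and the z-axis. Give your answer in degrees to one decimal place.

|L| = ℏ√(l(l+1)) = √6 ℏ.
The smallest angle corresponds to the largest L_z, i.e. m_l = l = 2, giving L_z = 2ℏ.
cos θ_min = 2/√6, so θ_min ≈ 35.3°.

θ_min ≈ 35.3°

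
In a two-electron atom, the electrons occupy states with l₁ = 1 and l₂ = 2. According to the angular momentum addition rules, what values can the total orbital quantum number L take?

L = 1, 2, 3

L runs from |1 − 2| = 1 to 1 + 2 = 3.
L ∈ {1, 2, 3}.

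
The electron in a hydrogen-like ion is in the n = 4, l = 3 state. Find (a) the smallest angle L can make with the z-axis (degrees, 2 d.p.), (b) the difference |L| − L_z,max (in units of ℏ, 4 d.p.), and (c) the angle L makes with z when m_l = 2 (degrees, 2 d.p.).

cos θ_min = 3/√12, so θ_min ≈ 30.00°.
|L| − L_z,max = (2√3 − 3)ℏ ≈ 0.4641ℏ.
For m_l = 2: cos θ = 2/√12, θ ≈ 54.74°.

θ_min ≈ 30.00°; |L|−L_z,max ≈ 0.4641ℏ; θ(m_l=2) ≈ 54.74°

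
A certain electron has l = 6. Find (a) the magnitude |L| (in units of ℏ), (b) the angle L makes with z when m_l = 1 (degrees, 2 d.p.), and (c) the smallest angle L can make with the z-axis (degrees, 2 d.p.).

|L| = ℏ√(6·7) = √42 ℏ ≈ 6.481ℏ.
For m_l = 1: cos θ = 1/√42, θ ≈ 81.12°.
cos θ_min = 6/√42, so θ_min ≈ 22.21°.

|L| = √42 ℏ ≈ 6.481ℏ; θ(m_l=1) ≈ 81.12°; θ_min ≈ 22.21°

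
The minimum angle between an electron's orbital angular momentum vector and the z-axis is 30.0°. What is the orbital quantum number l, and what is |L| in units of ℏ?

l = 3, |L| = 2√3 ℏ ≈ 3.464ℏ

At minimum angle, m_l = l, so cos θ = l/√(l(l+1)); cos²θ = l/(l+1) = 0.7500.
l = cos²θ/sin²θ ≈ 3.
Then |L| = ℏ√(3·4) = 2√3 ℏ.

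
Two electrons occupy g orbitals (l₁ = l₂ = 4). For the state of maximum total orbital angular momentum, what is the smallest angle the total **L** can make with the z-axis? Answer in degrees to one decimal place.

L runs from |4 − 4| = 0 to 4 + 4 = 8.
L ∈ {0, 1, 2, 3, 4, 5, 6, 7, 8}.
The maximum is L = 8, with |L_tot| = ℏ√(8·9) = 6√2 ℏ.
The minimum angle with z is arccos(8/√72) ≈ 19.5°.

θ_min ≈ 19.5°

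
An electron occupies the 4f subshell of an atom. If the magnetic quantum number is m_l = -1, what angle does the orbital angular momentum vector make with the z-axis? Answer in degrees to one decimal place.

θ ≈ 106.8°

4f means n = 4, l = 3.
|L|² = l(l+1)ℏ² = 12ℏ², so |L| = 2√3 ℏ.
L_z = m_l ℏ = −1ℏ.
cos θ = L_z/|L| = -1/√12, so θ ≈ 106.8°.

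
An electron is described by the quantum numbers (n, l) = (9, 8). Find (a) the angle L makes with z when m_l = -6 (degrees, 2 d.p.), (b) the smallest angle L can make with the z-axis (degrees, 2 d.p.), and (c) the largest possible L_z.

θ(m_l=-6) ≈ 135.00°; θ_min ≈ 19.47°; L_z,max = 8ℏ

For m_l = -6: cos θ = -6/√72, θ ≈ 135.00°.
cos θ_min = 8/√72, so θ_min ≈ 19.47°.
L_z,max = lℏ = 8ℏ.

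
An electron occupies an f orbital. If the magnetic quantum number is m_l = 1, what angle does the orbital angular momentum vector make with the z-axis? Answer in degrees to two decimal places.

For an f orbital, l = 3.
|L|² = l(l+1)ℏ² = 12ℏ², so |L| = 2√3 ℏ.
L_z = m_l ℏ = 1ℏ.
cos θ = L_z/|L| = 1/√12, so θ ≈ 73.22°.

θ ≈ 73.22°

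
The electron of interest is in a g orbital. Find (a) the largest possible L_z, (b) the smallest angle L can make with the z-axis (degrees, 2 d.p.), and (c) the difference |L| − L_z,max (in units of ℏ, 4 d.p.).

L_z,max = 4ℏ; θ_min ≈ 26.57°; |L|−L_z,max ≈ 0.4721ℏ

For a g orbital, l = 4.
L_z,max = lℏ = 4ℏ.
cos θ_min = 4/√20, so θ_min ≈ 26.57°.
|L| − L_z,max = (2√5 − 4)ℏ ≈ 0.4721ℏ.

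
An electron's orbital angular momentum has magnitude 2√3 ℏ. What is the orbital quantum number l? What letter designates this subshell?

Since |L|² = l(l+1)ℏ², l(l+1) = 12.
l² + l − 12 = 0 ⇒ l = 3.

l = 3 (f orbital)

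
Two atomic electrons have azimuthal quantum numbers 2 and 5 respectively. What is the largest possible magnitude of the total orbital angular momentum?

|L_tot|_max = 2√14 ℏ ≈ 7.483ℏ

Angular momentum addition gives L = |l₁ − l₂|, …, l₁ + l₂.
L ∈ {3, 4, 5, 6, 7}.
The largest magnitude corresponds to L = 7: |L_tot| = ℏ√(7·8) = 2√14 ℏ.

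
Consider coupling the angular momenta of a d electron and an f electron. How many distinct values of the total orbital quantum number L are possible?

By the triangle rule, |l₁ − l₂| ≤ L ≤ l₁ + l₂.
L ∈ {1, 2, 3, 4, 5}.
That is 5 values.

5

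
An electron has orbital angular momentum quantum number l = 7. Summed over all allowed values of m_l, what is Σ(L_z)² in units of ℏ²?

The allowed m_l values are -7, -6, -5, -4, -3, -2, -1, 0, 1, 2, 3, 4, 5, 6, 7.
Σ m_l² = l(l+1)(2l+1)/3 = 7·8·15/3 = 280.

Σ(L_z)² = 280 ℏ²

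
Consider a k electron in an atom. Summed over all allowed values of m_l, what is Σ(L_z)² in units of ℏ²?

Σ(L_z)² = 280 ℏ²

For a k orbital, l = 7.
m_l runs from −7 to 7, i.e. {-7, -6, -5, -4, -3, -2, -1, 0, 1, 2, 3, 4, 5, 6, 7}.
Σ m_l² = 2·(1 + 4 + 9 + 16 + 25 + 36 + 49) = 280.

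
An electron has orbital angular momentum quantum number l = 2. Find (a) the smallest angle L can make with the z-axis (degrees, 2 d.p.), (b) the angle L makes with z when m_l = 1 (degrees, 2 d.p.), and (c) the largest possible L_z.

θ_min ≈ 35.26°; θ(m_l=1) ≈ 65.91°; L_z,max = 2ℏ

cos θ_min = 2/√6, so θ_min ≈ 35.26°.
For m_l = 1: cos θ = 1/√6, θ ≈ 65.91°.
L_z,max = lℏ = 2ℏ.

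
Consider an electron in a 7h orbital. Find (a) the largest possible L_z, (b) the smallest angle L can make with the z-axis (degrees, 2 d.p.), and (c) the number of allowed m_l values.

L_z,max = 5ℏ; θ_min ≈ 24.09°; 11 values

For 7h, l = 5.
L_z,max = lℏ = 5ℏ.
cos θ_min = 5/√30, so θ_min ≈ 24.09°.
There are 2l+1 = 11 values of m_l.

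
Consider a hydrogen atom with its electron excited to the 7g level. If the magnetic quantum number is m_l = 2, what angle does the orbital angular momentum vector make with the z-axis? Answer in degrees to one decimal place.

The 7g level has l = 4.
|L| = √(l(l+1)) ℏ = 2√5 ℏ.
L_z = m_l ℏ = 2ℏ.
cos θ = L_z/|L| = 2/√20, so θ ≈ 63.4°.

θ ≈ 63.4°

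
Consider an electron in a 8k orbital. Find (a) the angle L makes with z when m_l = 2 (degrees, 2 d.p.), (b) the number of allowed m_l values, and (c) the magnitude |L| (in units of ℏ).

8k means n = 8, l = 7.
For m_l = 2: cos θ = 2/√56, θ ≈ 74.50°.
There are 2l+1 = 15 values of m_l.
|L| = ℏ√(7·8) = 2√14 ℏ ≈ 7.483ℏ.

θ(m_l=2) ≈ 74.50°; 15 values; |L| = 2√14 ℏ ≈ 7.483ℏ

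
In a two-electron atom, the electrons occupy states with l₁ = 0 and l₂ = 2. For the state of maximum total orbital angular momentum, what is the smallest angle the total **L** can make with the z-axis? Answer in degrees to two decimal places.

L runs from |0 − 2| = 2 to 0 + 2 = 2.
Allowed values: L = 2.
The maximum is L = 2, with |L_tot| = ℏ√(2·3) = √6 ℏ.
The minimum angle with z is arccos(2/√6) ≈ 35.26°.

θ_min ≈ 35.26°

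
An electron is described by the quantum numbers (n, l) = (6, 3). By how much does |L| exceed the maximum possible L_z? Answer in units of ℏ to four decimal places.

|L| − L_z,max ≈ 0.4641ℏ

|L| = 2√3 ℏ ≈ 3.4641ℏ, while L_z,max = lℏ = 3ℏ.
The difference is (2√3 − 3)ℏ ≈ 0.4641ℏ.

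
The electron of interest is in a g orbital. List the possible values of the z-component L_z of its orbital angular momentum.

A g state has l = 4.
L_z = m_l ℏ with m_l ranging from −l to +l in integer steps.
For l = 4: m_l ∈ {-4, -3, -2, -1, 0, 1, 2, 3, 4}.

L_z ∈ {−4ℏ, −3ℏ, −2ℏ, −ℏ, 0, ℏ, 2ℏ, 3ℏ, 4ℏ}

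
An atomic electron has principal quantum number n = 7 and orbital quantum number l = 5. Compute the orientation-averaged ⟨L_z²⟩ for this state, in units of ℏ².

m_l ∈ {-5, -4, -3, -2, -1, 0, 1, 2, 3, 4, 5}.
⟨L_z²⟩ = ℏ²·(Σ m_l²)/(2l+1) = ℏ²·110/11 = 10ℏ².

⟨L_z²⟩ = 10 ℏ²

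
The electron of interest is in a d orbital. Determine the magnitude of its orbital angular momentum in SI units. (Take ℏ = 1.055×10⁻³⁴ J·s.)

The letter d corresponds to l = 2.
|L| = ℏ√(l(l+1)) = ℏ√(2·3) = √6 ℏ
Numerically, |L| = 2.449 × (1.055×10⁻³⁴ J·s) = 2.584×10⁻³⁴ J·s.

|L| = 2.584×10⁻³⁴ J·s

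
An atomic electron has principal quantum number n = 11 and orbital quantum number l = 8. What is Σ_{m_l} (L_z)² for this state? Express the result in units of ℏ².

The allowed m_l values are -8, -7, -6, -5, -4, -3, -2, -1, 0, 1, 2, 3, 4, 5, 6, 7, 8.
Σ m_l² = 2·(1 + 4 + 9 + 16 + 25 + 36 + 49 + 64) = 408.

Σ(L_z)² = 408 ℏ²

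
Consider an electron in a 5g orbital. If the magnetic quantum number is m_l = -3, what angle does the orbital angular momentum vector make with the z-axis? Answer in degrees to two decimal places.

θ ≈ 132.13°

The 5g subshell has l = 4.
|L|² = l(l+1)ℏ² = 20ℏ², so |L| = 2√5 ℏ.
L_z = m_l ℏ = −3ℏ.
cos θ = L_z/|L| = -3/√20, so θ ≈ 132.13°.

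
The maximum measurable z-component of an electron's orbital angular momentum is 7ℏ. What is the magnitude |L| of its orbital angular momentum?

Since max m_l = l, l = 7.
Then |L| = ℏ√(7·8) = 2√14 ℏ.

|L| = 2√14 ℏ ≈ 7.483ℏ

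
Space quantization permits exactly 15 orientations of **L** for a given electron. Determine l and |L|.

Since there are 2l+1 = 15 values of m_l, l = 7.
|L| = ℏ√(l(l+1)) = ℏ√(7·8) = 2√14 ℏ.

l = 7, |L| = 2√14 ℏ ≈ 7.483ℏ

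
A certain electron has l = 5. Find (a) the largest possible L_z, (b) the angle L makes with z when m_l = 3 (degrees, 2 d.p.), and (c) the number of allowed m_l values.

L_z,max = lℏ = 5ℏ.
For m_l = 3: cos θ = 3/√30, θ ≈ 56.79°.
There are 2l+1 = 11 values of m_l.

L_z,max = 5ℏ; θ(m_l=3) ≈ 56.79°; 11 values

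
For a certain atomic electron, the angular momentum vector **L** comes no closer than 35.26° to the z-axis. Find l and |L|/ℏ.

cos²θ_min = l/(l+1) = 0.6667.
Thus l = 0.6667/(1 − 0.6667) ≈ 2.
Then |L| = ℏ√(2·3) = √6 ℏ.

l = 2, |L| = √6 ℏ ≈ 2.449ℏ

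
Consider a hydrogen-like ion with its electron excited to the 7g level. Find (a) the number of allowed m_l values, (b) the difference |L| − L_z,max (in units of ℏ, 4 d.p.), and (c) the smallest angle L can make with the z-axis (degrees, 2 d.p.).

The 7g level has l = 4.
There are 2l+1 = 9 values of m_l.
|L| − L_z,max = (2√5 − 4)ℏ ≈ 0.4721ℏ.
cos θ_min = 4/√20, so θ_min ≈ 26.57°.

9 values; |L|−L_z,max ≈ 0.4721ℏ; θ_min ≈ 26.57°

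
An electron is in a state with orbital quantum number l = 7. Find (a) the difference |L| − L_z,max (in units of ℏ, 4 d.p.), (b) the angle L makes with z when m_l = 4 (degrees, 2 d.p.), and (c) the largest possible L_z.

|L| − L_z,max = (2√14 − 7)ℏ ≈ 0.4833ℏ.
For m_l = 4: cos θ = 4/√56, θ ≈ 57.69°.
L_z,max = lℏ = 7ℏ.

|L|−L_z,max ≈ 0.4833ℏ; θ(m_l=4) ≈ 57.69°; L_z,max = 7ℏ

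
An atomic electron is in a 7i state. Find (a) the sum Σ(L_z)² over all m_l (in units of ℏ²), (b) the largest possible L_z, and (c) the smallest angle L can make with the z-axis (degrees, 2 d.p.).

Σ(L_z)² = 182 ℏ²; L_z,max = 6ℏ; θ_min ≈ 22.21°

The 7i subshell has l = 6.
Σ m_l² = 182, so Σ(L_z)² = 182 ℏ².
L_z,max = lℏ = 6ℏ.
cos θ_min = 6/√42, so θ_min ≈ 22.21°.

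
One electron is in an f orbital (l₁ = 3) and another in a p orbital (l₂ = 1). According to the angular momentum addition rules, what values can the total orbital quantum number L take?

L = 2, 3, 4

The total orbital quantum number L ranges from |l₁ − l₂| to l₁ + l₂ in integer steps.
L ∈ {2, 3, 4}.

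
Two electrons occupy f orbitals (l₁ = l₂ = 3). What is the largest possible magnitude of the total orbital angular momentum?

|L_tot|_max = √42 ℏ ≈ 6.481ℏ

L runs from |3 − 3| = 0 to 3 + 3 = 6.
So L can be 0, 1, 2, 3, 4, 5, 6.
The largest magnitude corresponds to L = 6: |L_tot| = ℏ√(6·7) = √42 ℏ.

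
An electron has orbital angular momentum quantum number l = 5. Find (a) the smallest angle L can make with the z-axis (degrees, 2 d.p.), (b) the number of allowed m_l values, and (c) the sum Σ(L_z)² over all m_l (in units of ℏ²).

cos θ_min = 5/√30, so θ_min ≈ 24.09°.
There are 2l+1 = 11 values of m_l.
Σ m_l² = 110, so Σ(L_z)² = 110 ℏ².

θ_min ≈ 24.09°; 11 values; Σ(L_z)² = 110 ℏ²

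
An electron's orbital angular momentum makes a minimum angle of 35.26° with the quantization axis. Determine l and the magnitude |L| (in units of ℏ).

l = 2, |L| = √6 ℏ ≈ 2.449ℏ

cos θ_min = l/√(l(l+1)) = √(l/(l+1)), so l/(l+1) = cos²(35.26°) = 0.6667.
Thus l = 0.6667/(1 − 0.6667) ≈ 2.
Then |L| = ℏ√(2·3) = √6 ℏ.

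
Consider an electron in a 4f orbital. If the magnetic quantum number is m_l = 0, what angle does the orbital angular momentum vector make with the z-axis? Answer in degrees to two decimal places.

θ ≈ 90.00°

The 4f subshell has l = 3.
|L|² = l(l+1)ℏ² = 12ℏ², so |L| = 2√3 ℏ.
L_z = m_l ℏ = 0ℏ.
cos θ = L_z/|L| = 0/√12, so θ ≈ 90.00°.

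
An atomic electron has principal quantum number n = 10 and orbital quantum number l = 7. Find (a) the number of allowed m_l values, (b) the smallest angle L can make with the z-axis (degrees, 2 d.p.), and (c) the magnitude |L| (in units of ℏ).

15 values; θ_min ≈ 20.70°; |L| = 2√14 ℏ ≈ 7.483ℏ

There are 2l+1 = 15 values of m_l.
cos θ_min = 7/√56, so θ_min ≈ 20.70°.
|L| = ℏ√(7·8) = 2√14 ℏ ≈ 7.483ℏ.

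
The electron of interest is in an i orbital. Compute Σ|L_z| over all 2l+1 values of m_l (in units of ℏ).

I corresponds to l = 6.
m_l ∈ {-6, -5, -4, -3, -2, -1, 0, 1, 2, 3, 4, 5, 6}.
Σ|m_l| = l(l+1) = 42.

Σ|L_z| = 42 ℏ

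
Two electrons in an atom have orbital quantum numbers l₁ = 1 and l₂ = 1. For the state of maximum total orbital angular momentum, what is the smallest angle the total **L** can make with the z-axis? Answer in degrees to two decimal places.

θ_min ≈ 35.26°

By the triangle rule, |l₁ − l₂| ≤ L ≤ l₁ + l₂.
L ∈ {0, 1, 2}.
The maximum is L = 2, with |L_tot| = ℏ√(2·3) = √6 ℏ.
The minimum angle with z is arccos(2/√6) ≈ 35.26°.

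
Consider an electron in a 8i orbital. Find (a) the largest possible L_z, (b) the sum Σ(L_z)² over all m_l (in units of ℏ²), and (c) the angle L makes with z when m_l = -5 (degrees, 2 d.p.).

L_z,max = 6ℏ; Σ(L_z)² = 182 ℏ²; θ(m_l=-5) ≈ 140.49°

For 8i, l = 6.
L_z,max = lℏ = 6ℏ.
Σ m_l² = 182, so Σ(L_z)² = 182 ℏ².
For m_l = -5: cos θ = -5/√42, θ ≈ 140.49°.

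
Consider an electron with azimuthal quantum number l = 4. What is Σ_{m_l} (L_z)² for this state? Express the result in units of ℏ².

Σ(L_z)² = 60 ℏ²

m_l runs from −4 to 4, i.e. {-4, -3, -2, -1, 0, 1, 2, 3, 4}.
Σ m_l² = 2·(1 + 4 + 9 + 16) = 60.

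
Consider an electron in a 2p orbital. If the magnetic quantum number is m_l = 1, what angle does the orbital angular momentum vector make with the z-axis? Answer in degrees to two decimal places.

The 2p subshell has l = 1.
|L| = ℏ√(l(l+1)) = √2 ℏ.
L_z = m_l ℏ = 1ℏ.
cos θ = L_z/|L| = 1/√2, so θ ≈ 45.00°.

θ ≈ 45.00°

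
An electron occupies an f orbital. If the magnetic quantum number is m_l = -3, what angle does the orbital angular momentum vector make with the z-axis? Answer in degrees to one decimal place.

An f state has l = 3.
|L| = ℏ√(l(l+1)) = 2√3 ℏ.
L_z = m_l ℏ = −3ℏ.
cos θ = L_z/|L| = -3/√12, so θ ≈ 150.0°.

θ ≈ 150.0°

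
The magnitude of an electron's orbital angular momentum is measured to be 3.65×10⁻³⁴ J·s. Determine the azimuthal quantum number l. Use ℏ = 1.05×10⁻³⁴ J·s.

l = 3

Dividing by ℏ: |L|/ℏ ≈ 3.476.
(|L|/ℏ)² = l(l+1) ≈ 12.08 ⇒ l = 3.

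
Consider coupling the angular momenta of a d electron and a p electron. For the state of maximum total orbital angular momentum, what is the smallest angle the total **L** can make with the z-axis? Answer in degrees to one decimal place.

By the triangle rule, |l₁ − l₂| ≤ L ≤ l₁ + l₂.
L ∈ {1, 2, 3}.
The maximum is L = 3, with |L_tot| = ℏ√(3·4) = 2√3 ℏ.
The minimum angle with z is arccos(3/√12) ≈ 30.0°.

θ_min ≈ 30.0°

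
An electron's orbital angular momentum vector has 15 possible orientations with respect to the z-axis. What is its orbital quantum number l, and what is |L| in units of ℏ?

15 = 2l + 1, so l = (15−1)/2 = 7.
|L| = ℏ√(l(l+1)) = ℏ√(7·8) = 2√14 ℏ.

l = 7, |L| = 2√14 ℏ ≈ 7.483ℏ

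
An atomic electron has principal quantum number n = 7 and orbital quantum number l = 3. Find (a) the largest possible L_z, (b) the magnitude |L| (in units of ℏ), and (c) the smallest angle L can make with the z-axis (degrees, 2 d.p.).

L_z,max = lℏ = 3ℏ.
|L| = ℏ√(3·4) = 2√3 ℏ ≈ 3.464ℏ.
cos θ_min = 3/√12, so θ_min ≈ 30.00°.

L_z,max = 3ℏ; |L| = 2√3 ℏ ≈ 3.464ℏ; θ_min ≈ 30.00°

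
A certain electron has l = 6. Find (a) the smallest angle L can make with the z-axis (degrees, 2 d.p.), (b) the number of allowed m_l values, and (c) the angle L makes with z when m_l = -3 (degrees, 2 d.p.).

θ_min ≈ 22.21°; 13 values; θ(m_l=-3) ≈ 117.58°

cos θ_min = 6/√42, so θ_min ≈ 22.21°.
There are 2l+1 = 13 values of m_l.
For m_l = -3: cos θ = -3/√42, θ ≈ 117.58°.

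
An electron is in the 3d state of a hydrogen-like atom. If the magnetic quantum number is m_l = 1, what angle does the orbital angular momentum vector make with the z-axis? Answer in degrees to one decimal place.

θ ≈ 65.9°

3d means n = 3, l = 2.
|L| = ℏ√(l(l+1)) = √6 ℏ.
L_z = m_l ℏ = 1ℏ.
cos θ = L_z/|L| = 1/√6, so θ ≈ 65.9°.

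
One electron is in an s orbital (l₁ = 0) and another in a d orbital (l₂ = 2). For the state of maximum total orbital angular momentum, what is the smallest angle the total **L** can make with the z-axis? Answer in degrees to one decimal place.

θ_min ≈ 35.3°

The total orbital quantum number L ranges from |l₁ − l₂| to l₁ + l₂ in integer steps.
So L can be 2.
The maximum is L = 2, with |L_tot| = ℏ√(2·3) = √6 ℏ.
The minimum angle with z is arccos(2/√6) ≈ 35.3°.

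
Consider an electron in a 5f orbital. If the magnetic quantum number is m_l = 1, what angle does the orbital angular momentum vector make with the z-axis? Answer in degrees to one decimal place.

θ ≈ 73.2°

The 5f subshell has l = 3.
|L|² = l(l+1)ℏ² = 12ℏ², so |L| = 2√3 ℏ.
L_z = m_l ℏ = 1ℏ.
cos θ = L_z/|L| = 1/√12, so θ ≈ 73.2°.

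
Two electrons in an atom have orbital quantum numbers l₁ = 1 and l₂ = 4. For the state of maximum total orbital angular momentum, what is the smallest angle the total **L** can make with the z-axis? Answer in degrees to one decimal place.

θ_min ≈ 24.1°

Angular momentum addition gives L = |l₁ − l₂|, …, l₁ + l₂.
So L can be 3, 4, 5.
The maximum is L = 5, with |L_tot| = ℏ√(5·6) = √30 ℏ.
The minimum angle with z is arccos(5/√30) ≈ 24.1°.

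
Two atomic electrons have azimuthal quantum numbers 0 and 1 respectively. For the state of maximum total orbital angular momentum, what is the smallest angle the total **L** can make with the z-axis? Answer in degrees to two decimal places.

L runs from |0 − 1| = 1 to 0 + 1 = 1.
So L can be 1.
The maximum is L = 1, with |L_tot| = ℏ√(1·2) = √2 ℏ.
The minimum angle with z is arccos(1/√2) ≈ 45.00°.

θ_min ≈ 45.00°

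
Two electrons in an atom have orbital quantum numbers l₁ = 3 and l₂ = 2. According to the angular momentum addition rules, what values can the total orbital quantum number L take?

L runs from |3 − 2| = 1 to 3 + 2 = 5.
Allowed values: L = 1, 2, 3, 4, 5.

L = 1, 2, 3, 4, 5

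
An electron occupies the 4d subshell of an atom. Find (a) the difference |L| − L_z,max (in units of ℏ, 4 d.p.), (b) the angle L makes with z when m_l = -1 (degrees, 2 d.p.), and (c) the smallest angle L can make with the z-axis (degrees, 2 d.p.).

|L|−L_z,max ≈ 0.4495ℏ; θ(m_l=-1) ≈ 114.09°; θ_min ≈ 35.26°

The 4d subshell has l = 2.
|L| − L_z,max = (√6 − 2)ℏ ≈ 0.4495ℏ.
For m_l = -1: cos θ = -1/√6, θ ≈ 114.09°.
cos θ_min = 2/√6, so θ_min ≈ 35.26°.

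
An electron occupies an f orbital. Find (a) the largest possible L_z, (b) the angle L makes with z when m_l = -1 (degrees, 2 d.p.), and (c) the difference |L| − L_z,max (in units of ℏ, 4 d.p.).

An f state has l = 3.
L_z,max = lℏ = 3ℏ.
For m_l = -1: cos θ = -1/√12, θ ≈ 106.78°.
|L| − L_z,max = (2√3 − 3)ℏ ≈ 0.4641ℏ.

L_z,max = 3ℏ; θ(m_l=-1) ≈ 106.78°; |L|−L_z,max ≈ 0.4641ℏ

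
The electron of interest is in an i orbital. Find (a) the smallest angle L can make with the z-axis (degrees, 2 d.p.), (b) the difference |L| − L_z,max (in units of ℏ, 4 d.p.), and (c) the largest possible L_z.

For an i orbital, l = 6.
cos θ_min = 6/√42, so θ_min ≈ 22.21°.
|L| − L_z,max = (√42 − 6)ℏ ≈ 0.4807ℏ.
L_z,max = lℏ = 6ℏ.

θ_min ≈ 22.21°; |L|−L_z,max ≈ 0.4807ℏ; L_z,max = 6ℏ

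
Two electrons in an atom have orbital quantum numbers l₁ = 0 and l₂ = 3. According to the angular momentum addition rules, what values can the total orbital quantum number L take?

The total orbital quantum number L ranges from |l₁ − l₂| to l₁ + l₂ in integer steps.
Allowed values: L = 3.

L = 3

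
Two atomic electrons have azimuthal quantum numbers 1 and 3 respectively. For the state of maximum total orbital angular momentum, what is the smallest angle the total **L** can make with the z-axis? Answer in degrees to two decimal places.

By the triangle rule, |l₁ − l₂| ≤ L ≤ l₁ + l₂.
L ∈ {2, 3, 4}.
The maximum is L = 4, with |L_tot| = ℏ√(4·5) = 2√5 ℏ.
The minimum angle with z is arccos(4/√20) ≈ 26.57°.

θ_min ≈ 26.57°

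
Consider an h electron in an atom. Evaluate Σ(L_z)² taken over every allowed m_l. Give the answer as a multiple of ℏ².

An h state has l = 5.
m_l runs from −5 to 5, i.e. {-5, -4, -3, -2, -1, 0, 1, 2, 3, 4, 5}.
Summing m² from −5 to 5: Σ m_l² = 110.

Σ(L_z)² = 110 ℏ²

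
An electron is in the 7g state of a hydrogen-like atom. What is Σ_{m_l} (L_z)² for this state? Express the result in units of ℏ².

For 7g, l = 4.
The allowed m_l values are -4, -3, -2, -1, 0, 1, 2, 3, 4.
Σ m_l² = l(l+1)(2l+1)/3 = 4·5·9/3 = 60.

Σ(L_z)² = 60 ℏ²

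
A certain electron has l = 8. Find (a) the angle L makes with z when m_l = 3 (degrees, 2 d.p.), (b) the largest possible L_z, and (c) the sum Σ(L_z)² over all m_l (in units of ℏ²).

For m_l = 3: cos θ = 3/√72, θ ≈ 69.30°.
L_z,max = lℏ = 8ℏ.
Σ m_l² = 408, so Σ(L_z)² = 408 ℏ².

θ(m_l=3) ≈ 69.30°; L_z,max = 8ℏ; Σ(L_z)² = 408 ℏ²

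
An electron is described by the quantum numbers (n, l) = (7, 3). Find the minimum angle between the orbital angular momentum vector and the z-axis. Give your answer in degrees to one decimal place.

|L| = ℏ√(l(l+1)) = 2√3 ℏ.
The smallest angle corresponds to the largest L_z, i.e. m_l = l = 3, giving L_z = 3ℏ.
cos θ_min = 3/√12, so θ_min ≈ 30.0°.

θ_min ≈ 30.0°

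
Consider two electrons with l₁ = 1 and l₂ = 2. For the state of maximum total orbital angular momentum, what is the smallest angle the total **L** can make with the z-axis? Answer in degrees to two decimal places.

By the triangle rule, |l₁ − l₂| ≤ L ≤ l₁ + l₂.
So L can be 1, 2, 3.
The maximum is L = 3, with |L_tot| = ℏ√(3·4) = 2√3 ℏ.
The minimum angle with z is arccos(3/√12) ≈ 30.00°.

θ_min ≈ 30.00°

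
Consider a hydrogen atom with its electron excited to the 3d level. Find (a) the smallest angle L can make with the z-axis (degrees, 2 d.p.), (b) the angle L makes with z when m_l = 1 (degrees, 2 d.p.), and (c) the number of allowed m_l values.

The 3d level has l = 2.
cos θ_min = 2/√6, so θ_min ≈ 35.26°.
For m_l = 1: cos θ = 1/√6, θ ≈ 65.91°.
There are 2l+1 = 5 values of m_l.

θ_min ≈ 35.26°; θ(m_l=1) ≈ 65.91°; 5 values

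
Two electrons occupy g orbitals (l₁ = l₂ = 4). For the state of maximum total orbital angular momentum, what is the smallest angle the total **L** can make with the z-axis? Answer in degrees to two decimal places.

The total orbital quantum number L ranges from |l₁ − l₂| to l₁ + l₂ in integer steps.
Allowed values: L = 0, 1, 2, 3, 4, 5, 6, 7, 8.
The maximum is L = 8, with |L_tot| = ℏ√(8·9) = 6√2 ℏ.
The minimum angle with z is arccos(8/√72) ≈ 19.47°.

θ_min ≈ 19.47°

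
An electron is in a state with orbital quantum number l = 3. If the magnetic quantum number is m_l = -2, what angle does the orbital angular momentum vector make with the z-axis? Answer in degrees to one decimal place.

θ ≈ 125.3°

|L| = ℏ√(l(l+1)) = 2√3 ℏ.
L_z = m_l ℏ = −2ℏ.
cos θ = L_z/|L| = -2/√12, so θ ≈ 125.3°.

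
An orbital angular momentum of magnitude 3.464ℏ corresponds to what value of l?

Since |L|² = l(l+1)ℏ², l(l+1) = 12.
The positive root is l = 3.

l = 3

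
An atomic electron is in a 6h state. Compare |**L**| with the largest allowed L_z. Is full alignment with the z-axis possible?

The 6h subshell has l = 5.
|L| = √30 ℏ ≈ 5.4772ℏ, while L_z,max = lℏ = 5ℏ.
Since |L| > L_z,max, the vector can never point exactly along z; the closest it comes is θ_min = arccos(5/√30) ≈ 24.1°.

No: L_z,max = 5ℏ < |L| = √30 ℏ ≈ 5.477ℏ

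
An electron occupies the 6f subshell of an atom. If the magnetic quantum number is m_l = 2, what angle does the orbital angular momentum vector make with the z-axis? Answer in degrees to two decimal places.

θ ≈ 54.74°

6f means n = 6, l = 3.
|L|² = l(l+1)ℏ² = 12ℏ², so |L| = 2√3 ℏ.
L_z = m_l ℏ = 2ℏ.
cos θ = L_z/|L| = 2/√12, so θ ≈ 54.74°.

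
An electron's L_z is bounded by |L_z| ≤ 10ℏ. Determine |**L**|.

The maximum L_z equals lℏ, giving l = 10.
|L| = ℏ√(l(l+1)) = √110 ℏ.

|L| = √110 ℏ ≈ 10.488ℏ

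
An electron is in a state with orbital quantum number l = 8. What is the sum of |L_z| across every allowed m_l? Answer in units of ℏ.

Σ|L_z| = 72 ℏ

m_l ∈ {-8, -7, -6, -5, -4, -3, -2, -1, 0, 1, 2, 3, 4, 5, 6, 7, 8}.
Σ|m_l| = l(l+1) = 72.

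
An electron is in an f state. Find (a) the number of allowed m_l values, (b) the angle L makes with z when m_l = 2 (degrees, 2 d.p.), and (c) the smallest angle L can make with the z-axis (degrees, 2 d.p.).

7 values; θ(m_l=2) ≈ 54.74°; θ_min ≈ 30.00°

An f state has l = 3.
There are 2l+1 = 7 values of m_l.
For m_l = 2: cos θ = 2/√12, θ ≈ 54.74°.
cos θ_min = 3/√12, so θ_min ≈ 30.00°.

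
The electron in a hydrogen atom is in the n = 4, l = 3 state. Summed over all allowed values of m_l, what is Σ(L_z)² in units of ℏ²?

Σ(L_z)² = 28 ℏ²

The allowed m_l values are -3, -2, -1, 0, 1, 2, 3.
Σ m_l² = 2·(1 + 4 + 9) = 28.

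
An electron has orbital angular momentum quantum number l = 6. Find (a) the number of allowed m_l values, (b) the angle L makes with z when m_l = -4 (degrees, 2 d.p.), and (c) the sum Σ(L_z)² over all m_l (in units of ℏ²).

13 values; θ(m_l=-4) ≈ 128.11°; Σ(L_z)² = 182 ℏ²

There are 2l+1 = 13 values of m_l.
For m_l = -4: cos θ = -4/√42, θ ≈ 128.11°.
Σ m_l² = 182, so Σ(L_z)² = 182 ℏ².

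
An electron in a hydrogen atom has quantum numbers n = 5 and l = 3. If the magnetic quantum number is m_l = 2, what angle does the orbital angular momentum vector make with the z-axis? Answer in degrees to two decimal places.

θ ≈ 54.74°

|L| = ℏ√(l(l+1)) = 2√3 ℏ.
L_z = m_l ℏ = 2ℏ.
cos θ = L_z/|L| = 2/√12, so θ ≈ 54.74°.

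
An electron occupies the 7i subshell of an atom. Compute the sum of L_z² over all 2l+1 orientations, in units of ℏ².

7i means n = 7, l = 6.
m_l runs from −6 to 6, i.e. {-6, -5, -4, -3, -2, -1, 0, 1, 2, 3, 4, 5, 6}.
Summing m² from −6 to 6: Σ m_l² = 182.

Σ(L_z)² = 182 ℏ²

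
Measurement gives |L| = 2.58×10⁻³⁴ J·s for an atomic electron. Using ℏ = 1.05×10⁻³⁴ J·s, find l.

l = 2

In units of ℏ, |L| ≈ 2.457.
Set l(l+1) = 6.04; the integer solution is l = 2.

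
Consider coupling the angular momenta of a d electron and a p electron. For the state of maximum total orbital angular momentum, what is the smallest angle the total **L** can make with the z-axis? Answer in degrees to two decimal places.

Angular momentum addition gives L = |l₁ − l₂|, …, l₁ + l₂.
So L can be 1, 2, 3.
The maximum is L = 3, with |L_tot| = ℏ√(3·4) = 2√3 ℏ.
The minimum angle with z is arccos(3/√12) ≈ 30.00°.

θ_min ≈ 30.00°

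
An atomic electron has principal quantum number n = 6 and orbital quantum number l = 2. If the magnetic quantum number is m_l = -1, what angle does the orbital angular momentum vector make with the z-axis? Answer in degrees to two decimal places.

θ ≈ 114.09°

|L| = √(l(l+1)) ℏ = √6 ℏ.
L_z = m_l ℏ = −1ℏ.
cos θ = L_z/|L| = -1/√6, so θ ≈ 114.09°.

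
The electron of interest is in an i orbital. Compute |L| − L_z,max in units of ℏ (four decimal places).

|L| − L_z,max ≈ 0.4807ℏ

For an i orbital, l = 6.
|L| = √42 ℏ ≈ 6.4807ℏ, while L_z,max = lℏ = 6ℏ.
The difference is (√42 − 6)ℏ ≈ 0.4807ℏ.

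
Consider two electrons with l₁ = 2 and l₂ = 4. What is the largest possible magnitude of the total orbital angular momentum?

By the triangle rule, |l₁ − l₂| ≤ L ≤ l₁ + l₂.
Allowed values: L = 2, 3, 4, 5, 6.
The largest magnitude corresponds to L = 6: |L_tot| = ℏ√(6·7) = √42 ℏ.

|L_tot|_max = √42 ℏ ≈ 6.481ℏ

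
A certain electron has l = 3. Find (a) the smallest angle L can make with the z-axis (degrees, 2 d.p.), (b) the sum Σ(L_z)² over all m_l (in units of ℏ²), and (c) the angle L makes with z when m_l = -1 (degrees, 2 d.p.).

cos θ_min = 3/√12, so θ_min ≈ 30.00°.
Σ m_l² = 28, so Σ(L_z)² = 28 ℏ².
For m_l = -1: cos θ = -1/√12, θ ≈ 106.78°.

θ_min ≈ 30.00°; Σ(L_z)² = 28 ℏ²; θ(m_l=-1) ≈ 106.78°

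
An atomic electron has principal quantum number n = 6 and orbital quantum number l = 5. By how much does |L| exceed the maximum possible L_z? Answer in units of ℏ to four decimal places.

|L| − L_z,max ≈ 0.4772ℏ

|L| = √30 ℏ ≈ 5.4772ℏ, while L_z,max = lℏ = 5ℏ.
The difference is (√30 − 5)ℏ ≈ 0.4772ℏ.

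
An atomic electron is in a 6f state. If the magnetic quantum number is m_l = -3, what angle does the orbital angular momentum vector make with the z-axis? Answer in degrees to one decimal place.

θ ≈ 150.0°

For 6f, l = 3.
|L|² = l(l+1)ℏ² = 12ℏ², so |L| = 2√3 ℏ.
L_z = m_l ℏ = −3ℏ.
cos θ = L_z/|L| = -3/√12, so θ ≈ 150.0°.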